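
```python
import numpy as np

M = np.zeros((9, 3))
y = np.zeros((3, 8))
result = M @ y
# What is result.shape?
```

(9, 8)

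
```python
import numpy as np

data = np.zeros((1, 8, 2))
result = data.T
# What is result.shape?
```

(2, 8, 1)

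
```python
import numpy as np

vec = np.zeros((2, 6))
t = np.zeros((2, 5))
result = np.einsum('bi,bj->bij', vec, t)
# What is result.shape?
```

(2, 6, 5)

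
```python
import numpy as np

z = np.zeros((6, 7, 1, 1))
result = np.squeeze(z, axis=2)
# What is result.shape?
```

(6, 7, 1)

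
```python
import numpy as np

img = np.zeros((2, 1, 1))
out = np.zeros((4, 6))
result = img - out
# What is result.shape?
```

(2, 4, 6)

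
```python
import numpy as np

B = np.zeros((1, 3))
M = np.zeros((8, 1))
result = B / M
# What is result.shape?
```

(8, 3)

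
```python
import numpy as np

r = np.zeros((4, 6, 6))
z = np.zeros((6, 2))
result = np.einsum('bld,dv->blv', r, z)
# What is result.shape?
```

(4, 6, 2)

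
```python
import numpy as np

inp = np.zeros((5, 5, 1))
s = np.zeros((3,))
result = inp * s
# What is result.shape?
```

(5, 5, 3)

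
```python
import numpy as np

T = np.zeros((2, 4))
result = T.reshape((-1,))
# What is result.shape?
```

(8,)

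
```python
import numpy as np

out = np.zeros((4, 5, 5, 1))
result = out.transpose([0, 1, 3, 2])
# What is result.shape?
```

(4, 5, 1, 5)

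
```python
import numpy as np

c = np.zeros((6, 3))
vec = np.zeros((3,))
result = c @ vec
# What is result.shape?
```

(6,)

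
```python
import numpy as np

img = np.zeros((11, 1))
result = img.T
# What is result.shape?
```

(1, 11)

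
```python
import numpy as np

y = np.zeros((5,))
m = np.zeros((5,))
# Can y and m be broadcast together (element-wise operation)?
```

Yes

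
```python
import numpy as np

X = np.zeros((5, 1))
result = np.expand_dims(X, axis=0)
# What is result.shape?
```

(1, 5, 1)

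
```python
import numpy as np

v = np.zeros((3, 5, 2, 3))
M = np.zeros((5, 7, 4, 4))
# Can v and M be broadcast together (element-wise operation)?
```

No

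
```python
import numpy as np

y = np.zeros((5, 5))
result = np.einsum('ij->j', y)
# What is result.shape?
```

(5,)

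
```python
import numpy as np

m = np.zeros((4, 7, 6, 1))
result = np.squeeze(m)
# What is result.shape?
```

(4, 7, 6)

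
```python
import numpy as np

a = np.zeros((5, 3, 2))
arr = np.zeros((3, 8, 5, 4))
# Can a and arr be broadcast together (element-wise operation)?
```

No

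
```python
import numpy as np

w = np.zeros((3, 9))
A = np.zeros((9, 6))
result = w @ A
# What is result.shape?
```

(3, 6)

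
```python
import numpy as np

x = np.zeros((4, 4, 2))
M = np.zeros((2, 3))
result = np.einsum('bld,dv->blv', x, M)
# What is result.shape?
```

(4, 4, 3)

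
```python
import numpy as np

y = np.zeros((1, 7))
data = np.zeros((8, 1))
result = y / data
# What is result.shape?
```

(8, 7)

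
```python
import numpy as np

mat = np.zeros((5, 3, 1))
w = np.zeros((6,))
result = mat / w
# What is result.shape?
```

(5, 3, 6)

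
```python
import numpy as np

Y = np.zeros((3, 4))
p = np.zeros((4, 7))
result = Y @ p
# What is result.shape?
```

(3, 7)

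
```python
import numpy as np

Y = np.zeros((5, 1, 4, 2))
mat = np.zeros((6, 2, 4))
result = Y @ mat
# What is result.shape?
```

(5, 6, 4, 4)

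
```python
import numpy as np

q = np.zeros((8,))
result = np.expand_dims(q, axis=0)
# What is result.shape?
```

(1, 8)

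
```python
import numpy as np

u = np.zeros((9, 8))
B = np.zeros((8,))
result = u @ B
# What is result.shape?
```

(9,)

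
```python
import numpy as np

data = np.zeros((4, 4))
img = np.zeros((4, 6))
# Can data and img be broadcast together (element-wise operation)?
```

No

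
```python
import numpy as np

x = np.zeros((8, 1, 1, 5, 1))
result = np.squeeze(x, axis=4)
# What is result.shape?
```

(8, 1, 1, 5)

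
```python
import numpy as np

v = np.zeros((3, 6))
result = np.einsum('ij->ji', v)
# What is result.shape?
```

(6, 3)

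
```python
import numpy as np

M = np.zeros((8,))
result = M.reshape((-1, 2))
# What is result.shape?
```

(4, 2)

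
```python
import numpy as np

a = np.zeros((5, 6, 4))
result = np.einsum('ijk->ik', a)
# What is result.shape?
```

(5, 4)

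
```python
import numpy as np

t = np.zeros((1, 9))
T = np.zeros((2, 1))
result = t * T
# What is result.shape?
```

(2, 9)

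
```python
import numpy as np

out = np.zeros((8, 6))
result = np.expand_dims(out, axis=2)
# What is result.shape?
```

(8, 6, 1)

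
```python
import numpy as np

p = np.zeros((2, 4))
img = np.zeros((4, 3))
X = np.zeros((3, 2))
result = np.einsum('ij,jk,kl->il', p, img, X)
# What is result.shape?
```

(2, 2)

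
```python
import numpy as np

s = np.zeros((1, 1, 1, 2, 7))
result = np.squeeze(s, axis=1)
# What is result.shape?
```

(1, 1, 2, 7)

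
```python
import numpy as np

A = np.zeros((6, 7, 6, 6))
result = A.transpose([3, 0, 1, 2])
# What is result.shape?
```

(6, 6, 7, 6)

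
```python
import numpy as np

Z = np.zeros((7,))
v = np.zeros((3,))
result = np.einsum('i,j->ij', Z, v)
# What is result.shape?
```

(7, 3)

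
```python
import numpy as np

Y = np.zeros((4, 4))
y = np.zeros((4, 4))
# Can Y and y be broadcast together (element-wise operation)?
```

Yes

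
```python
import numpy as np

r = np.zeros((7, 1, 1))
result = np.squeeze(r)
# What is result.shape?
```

(7,)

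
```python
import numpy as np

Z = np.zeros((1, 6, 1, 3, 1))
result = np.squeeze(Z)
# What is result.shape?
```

(6, 3)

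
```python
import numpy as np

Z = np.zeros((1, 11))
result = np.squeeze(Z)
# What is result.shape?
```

(11,)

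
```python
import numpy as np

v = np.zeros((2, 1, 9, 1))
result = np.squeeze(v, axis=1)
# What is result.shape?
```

(2, 9, 1)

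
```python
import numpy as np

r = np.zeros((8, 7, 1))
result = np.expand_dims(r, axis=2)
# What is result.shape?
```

(8, 7, 1, 1)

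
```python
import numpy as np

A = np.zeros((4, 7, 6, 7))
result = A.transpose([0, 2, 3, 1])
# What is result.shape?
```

(4, 6, 7, 7)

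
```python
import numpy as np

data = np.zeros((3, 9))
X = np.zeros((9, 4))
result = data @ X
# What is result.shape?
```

(3, 4)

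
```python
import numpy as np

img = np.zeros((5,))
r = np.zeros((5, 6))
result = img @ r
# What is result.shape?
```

(6,)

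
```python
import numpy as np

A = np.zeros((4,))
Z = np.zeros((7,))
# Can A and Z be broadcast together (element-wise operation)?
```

No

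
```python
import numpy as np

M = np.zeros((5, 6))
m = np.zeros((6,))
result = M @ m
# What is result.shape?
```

(5,)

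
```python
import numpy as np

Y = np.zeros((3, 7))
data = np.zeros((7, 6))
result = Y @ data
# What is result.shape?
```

(3, 6)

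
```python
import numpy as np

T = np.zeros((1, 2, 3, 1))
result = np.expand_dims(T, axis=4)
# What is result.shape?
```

(1, 2, 3, 1, 1)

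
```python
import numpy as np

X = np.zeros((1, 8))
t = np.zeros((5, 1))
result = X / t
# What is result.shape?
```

(5, 8)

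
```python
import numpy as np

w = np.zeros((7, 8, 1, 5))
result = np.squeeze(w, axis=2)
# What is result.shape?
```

(7, 8, 5)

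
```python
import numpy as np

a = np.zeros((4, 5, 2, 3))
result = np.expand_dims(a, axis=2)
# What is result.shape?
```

(4, 5, 1, 2, 3)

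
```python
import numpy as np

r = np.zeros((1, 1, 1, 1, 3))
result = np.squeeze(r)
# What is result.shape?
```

(3,)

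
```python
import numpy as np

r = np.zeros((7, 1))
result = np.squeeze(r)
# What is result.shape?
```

(7,)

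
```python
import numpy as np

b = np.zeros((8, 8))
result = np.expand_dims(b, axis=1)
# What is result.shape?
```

(8, 1, 8)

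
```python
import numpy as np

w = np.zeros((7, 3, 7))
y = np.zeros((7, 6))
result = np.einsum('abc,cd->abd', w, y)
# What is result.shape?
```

(7, 3, 6)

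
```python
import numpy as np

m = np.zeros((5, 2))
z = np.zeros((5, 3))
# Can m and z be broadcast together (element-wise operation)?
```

No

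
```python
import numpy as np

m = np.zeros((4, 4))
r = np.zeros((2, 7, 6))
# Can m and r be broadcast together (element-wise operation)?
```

No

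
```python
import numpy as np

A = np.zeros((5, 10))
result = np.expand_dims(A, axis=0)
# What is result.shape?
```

(1, 5, 10)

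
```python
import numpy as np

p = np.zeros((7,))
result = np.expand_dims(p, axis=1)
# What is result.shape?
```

(7, 1)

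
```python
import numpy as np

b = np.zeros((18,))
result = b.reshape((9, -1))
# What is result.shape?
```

(9, 2)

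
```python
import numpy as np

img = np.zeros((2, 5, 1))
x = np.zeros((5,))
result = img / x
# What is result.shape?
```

(2, 5, 5)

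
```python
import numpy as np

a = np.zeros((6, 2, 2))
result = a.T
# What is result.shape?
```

(2, 2, 6)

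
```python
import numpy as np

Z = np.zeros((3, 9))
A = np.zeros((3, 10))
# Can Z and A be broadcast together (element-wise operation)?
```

No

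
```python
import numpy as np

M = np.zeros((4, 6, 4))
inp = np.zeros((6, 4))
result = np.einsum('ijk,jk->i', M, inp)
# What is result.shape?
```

(4,)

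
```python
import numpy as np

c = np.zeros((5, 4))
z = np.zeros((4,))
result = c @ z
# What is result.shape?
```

(5,)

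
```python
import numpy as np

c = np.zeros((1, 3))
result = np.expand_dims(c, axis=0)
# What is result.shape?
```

(1, 1, 3)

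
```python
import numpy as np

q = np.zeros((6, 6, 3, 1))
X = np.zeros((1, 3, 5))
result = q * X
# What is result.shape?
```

(6, 6, 3, 5)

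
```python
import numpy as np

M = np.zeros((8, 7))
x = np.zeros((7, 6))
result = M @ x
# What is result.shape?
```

(8, 6)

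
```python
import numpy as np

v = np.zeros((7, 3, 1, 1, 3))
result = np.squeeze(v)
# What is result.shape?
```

(7, 3, 3)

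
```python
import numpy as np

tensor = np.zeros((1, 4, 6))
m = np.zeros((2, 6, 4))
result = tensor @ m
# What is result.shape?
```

(2, 4, 4)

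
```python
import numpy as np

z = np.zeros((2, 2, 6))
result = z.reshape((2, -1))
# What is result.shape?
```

(2, 12)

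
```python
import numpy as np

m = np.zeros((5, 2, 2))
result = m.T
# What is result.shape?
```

(2, 2, 5)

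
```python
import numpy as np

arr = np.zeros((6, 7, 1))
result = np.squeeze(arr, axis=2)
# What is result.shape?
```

(6, 7)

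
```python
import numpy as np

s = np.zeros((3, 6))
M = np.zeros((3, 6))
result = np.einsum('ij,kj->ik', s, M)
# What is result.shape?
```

(3, 3)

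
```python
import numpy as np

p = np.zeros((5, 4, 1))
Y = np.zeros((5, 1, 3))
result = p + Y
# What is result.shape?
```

(5, 4, 3)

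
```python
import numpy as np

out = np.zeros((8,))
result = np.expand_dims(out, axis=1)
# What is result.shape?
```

(8, 1)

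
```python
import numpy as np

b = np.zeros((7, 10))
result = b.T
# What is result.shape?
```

(10, 7)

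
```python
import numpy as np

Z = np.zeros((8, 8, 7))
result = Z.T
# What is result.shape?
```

(7, 8, 8)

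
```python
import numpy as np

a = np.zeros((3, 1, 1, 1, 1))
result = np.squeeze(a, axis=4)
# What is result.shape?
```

(3, 1, 1, 1)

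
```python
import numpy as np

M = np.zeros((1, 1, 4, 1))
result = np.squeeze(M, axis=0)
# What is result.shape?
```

(1, 4, 1)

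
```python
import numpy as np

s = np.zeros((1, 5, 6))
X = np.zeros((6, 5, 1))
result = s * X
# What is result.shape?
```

(6, 5, 6)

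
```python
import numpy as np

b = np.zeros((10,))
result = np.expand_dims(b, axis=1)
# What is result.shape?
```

(10, 1)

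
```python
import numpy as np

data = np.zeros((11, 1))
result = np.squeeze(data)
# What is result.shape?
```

(11,)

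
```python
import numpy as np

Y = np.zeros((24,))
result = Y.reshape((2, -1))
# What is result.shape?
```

(2, 12)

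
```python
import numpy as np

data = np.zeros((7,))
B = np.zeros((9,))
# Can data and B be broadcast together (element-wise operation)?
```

No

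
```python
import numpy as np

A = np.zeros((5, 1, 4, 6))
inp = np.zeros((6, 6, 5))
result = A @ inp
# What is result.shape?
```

(5, 6, 4, 5)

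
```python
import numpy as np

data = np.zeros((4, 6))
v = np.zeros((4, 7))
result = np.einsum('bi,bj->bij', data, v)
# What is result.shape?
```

(4, 6, 7)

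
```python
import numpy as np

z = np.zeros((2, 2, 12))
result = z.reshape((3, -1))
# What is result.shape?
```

(3, 16)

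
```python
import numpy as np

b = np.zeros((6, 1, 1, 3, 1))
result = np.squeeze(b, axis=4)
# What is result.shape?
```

(6, 1, 1, 3)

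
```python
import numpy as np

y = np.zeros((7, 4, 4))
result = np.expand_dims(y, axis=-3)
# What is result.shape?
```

(7, 1, 4, 4)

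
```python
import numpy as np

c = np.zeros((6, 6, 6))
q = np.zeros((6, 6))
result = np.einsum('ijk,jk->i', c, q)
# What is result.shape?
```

(6,)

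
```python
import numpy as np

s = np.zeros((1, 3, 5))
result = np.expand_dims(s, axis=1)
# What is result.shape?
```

(1, 1, 3, 5)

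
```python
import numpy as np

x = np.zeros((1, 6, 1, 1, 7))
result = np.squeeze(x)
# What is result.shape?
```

(6, 7)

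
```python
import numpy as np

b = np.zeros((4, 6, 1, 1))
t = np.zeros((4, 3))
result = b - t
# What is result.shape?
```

(4, 6, 4, 3)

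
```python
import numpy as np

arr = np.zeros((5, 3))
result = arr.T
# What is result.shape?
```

(3, 5)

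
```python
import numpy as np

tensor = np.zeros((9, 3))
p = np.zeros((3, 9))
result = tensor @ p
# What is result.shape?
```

(9, 9)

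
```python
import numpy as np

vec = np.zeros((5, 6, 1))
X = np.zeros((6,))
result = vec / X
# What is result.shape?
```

(5, 6, 6)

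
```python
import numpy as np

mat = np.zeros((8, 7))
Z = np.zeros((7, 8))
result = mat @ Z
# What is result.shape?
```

(8, 8)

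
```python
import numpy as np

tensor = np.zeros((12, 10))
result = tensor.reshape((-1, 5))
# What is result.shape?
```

(24, 5)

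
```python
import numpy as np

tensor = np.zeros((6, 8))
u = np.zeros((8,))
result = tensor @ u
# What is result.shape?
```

(6,)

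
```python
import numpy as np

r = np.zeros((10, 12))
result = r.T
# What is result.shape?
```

(12, 10)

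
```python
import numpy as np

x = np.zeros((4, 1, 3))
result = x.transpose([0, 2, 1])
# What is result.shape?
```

(4, 3, 1)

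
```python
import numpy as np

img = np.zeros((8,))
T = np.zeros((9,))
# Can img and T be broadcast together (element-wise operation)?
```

No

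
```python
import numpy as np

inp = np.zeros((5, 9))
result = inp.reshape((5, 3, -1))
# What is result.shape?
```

(5, 3, 3)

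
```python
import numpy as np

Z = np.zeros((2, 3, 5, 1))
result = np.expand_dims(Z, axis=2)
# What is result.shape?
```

(2, 3, 1, 5, 1)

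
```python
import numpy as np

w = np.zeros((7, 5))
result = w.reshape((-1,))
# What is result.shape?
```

(35,)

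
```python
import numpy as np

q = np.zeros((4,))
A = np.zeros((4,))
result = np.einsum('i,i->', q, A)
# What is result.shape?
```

()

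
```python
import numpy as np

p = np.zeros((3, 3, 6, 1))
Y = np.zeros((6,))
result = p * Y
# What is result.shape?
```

(3, 3, 6, 6)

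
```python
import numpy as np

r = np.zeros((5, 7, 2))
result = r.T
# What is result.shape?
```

(2, 7, 5)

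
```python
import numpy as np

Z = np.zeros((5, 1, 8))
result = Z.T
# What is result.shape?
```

(8, 1, 5)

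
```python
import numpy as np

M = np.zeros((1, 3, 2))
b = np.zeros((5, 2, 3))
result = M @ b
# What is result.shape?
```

(5, 3, 3)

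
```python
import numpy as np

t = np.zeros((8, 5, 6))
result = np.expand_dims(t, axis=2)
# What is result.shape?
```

(8, 5, 1, 6)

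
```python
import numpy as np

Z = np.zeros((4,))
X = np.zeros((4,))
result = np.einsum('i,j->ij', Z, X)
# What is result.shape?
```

(4, 4)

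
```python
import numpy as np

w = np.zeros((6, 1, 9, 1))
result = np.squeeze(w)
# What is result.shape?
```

(6, 9)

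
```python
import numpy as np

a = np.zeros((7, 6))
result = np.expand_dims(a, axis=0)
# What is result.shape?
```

(1, 7, 6)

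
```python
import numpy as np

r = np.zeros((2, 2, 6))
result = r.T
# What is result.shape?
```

(6, 2, 2)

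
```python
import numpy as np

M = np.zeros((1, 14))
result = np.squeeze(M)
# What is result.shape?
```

(14,)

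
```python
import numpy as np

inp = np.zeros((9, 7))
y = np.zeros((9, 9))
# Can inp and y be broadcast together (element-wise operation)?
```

No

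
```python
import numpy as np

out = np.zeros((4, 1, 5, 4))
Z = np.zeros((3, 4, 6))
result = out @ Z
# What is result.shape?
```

(4, 3, 5, 6)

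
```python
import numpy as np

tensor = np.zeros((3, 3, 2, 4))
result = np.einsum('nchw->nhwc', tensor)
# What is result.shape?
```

(3, 2, 4, 3)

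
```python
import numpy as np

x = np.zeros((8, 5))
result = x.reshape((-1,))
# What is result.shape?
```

(40,)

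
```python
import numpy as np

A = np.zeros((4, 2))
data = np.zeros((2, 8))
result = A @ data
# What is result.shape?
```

(4, 8)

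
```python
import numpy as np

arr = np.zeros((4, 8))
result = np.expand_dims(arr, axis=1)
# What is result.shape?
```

(4, 1, 8)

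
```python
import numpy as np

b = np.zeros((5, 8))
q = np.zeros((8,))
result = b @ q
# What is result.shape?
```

(5,)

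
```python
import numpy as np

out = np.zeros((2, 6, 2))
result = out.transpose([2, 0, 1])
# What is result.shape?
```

(2, 2, 6)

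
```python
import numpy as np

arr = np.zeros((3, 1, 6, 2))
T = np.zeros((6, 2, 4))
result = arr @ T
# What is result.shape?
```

(3, 6, 6, 4)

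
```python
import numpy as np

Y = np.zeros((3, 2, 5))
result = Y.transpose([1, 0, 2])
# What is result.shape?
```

(2, 3, 5)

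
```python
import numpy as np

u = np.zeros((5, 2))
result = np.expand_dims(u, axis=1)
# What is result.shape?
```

(5, 1, 2)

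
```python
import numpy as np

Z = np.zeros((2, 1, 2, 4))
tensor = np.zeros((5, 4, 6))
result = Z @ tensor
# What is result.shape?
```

(2, 5, 2, 6)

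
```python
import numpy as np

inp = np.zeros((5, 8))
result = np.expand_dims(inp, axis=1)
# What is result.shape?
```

(5, 1, 8)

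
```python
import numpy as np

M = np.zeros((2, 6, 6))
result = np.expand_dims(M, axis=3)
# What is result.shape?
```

(2, 6, 6, 1)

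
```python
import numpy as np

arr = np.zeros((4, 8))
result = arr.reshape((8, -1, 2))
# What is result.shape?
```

(8, 2, 2)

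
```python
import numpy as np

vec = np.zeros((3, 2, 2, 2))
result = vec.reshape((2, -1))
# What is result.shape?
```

(2, 12)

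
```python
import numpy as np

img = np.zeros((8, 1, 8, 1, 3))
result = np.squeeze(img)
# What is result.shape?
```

(8, 8, 3)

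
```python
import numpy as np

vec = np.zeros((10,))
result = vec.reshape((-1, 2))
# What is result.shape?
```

(5, 2)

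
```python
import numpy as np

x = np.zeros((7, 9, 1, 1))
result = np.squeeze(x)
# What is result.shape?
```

(7, 9)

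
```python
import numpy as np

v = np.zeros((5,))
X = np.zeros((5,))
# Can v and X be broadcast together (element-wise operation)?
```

Yes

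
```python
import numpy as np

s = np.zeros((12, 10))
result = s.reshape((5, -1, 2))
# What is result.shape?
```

(5, 12, 2)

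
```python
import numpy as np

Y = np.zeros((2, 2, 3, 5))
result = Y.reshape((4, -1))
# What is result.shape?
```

(4, 15)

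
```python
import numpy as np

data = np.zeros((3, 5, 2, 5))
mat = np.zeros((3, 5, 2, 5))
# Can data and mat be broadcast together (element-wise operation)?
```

Yes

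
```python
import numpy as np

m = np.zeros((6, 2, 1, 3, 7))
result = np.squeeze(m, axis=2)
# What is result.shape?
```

(6, 2, 3, 7)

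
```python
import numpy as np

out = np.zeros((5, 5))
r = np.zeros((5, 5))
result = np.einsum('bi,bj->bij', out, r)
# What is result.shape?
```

(5, 5, 5)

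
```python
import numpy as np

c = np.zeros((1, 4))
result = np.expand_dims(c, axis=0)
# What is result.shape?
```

(1, 1, 4)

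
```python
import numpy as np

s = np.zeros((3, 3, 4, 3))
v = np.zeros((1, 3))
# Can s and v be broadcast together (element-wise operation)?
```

Yes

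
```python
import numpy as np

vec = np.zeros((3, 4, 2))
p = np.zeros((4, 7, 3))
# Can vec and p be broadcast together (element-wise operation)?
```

No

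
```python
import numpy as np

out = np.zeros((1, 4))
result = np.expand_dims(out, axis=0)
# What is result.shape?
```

(1, 1, 4)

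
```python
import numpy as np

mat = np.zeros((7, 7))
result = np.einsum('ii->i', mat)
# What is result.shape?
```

(7,)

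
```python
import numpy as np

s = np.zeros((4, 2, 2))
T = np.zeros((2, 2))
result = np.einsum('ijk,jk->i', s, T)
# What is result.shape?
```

(4,)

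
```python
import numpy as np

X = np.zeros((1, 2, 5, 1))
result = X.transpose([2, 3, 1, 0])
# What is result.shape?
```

(5, 1, 2, 1)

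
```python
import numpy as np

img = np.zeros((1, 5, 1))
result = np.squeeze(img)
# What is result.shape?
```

(5,)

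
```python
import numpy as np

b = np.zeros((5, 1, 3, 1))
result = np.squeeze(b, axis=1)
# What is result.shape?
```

(5, 3, 1)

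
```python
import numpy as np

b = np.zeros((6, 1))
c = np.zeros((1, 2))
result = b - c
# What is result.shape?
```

(6, 2)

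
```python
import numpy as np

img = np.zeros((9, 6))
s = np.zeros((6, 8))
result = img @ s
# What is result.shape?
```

(9, 8)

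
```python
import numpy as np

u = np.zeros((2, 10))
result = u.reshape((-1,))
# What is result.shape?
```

(20,)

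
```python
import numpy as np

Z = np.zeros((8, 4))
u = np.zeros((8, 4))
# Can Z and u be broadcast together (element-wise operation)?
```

Yes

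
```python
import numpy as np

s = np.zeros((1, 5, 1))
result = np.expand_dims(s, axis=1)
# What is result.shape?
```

(1, 1, 5, 1)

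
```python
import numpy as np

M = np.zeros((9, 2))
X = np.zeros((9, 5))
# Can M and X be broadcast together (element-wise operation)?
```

No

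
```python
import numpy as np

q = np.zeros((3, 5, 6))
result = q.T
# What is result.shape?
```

(6, 5, 3)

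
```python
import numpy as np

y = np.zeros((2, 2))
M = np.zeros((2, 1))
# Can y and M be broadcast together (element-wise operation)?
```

Yes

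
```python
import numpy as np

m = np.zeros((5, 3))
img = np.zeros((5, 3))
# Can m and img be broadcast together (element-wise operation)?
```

Yes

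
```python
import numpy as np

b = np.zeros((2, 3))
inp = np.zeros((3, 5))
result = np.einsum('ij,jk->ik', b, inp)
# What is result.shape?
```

(2, 5)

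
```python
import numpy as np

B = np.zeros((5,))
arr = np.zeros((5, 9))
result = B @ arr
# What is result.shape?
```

(9,)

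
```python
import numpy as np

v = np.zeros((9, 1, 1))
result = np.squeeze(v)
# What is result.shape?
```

(9,)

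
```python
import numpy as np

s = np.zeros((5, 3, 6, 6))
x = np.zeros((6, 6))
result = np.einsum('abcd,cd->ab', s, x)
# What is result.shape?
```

(5, 3)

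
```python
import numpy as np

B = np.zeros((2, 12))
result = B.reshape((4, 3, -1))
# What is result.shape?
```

(4, 3, 2)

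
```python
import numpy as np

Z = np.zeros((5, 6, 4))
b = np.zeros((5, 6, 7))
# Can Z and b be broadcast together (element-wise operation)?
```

No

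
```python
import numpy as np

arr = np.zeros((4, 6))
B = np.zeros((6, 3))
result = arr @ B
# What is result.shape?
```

(4, 3)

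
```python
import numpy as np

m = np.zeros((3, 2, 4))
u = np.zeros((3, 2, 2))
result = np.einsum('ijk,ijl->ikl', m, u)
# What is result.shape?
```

(3, 4, 2)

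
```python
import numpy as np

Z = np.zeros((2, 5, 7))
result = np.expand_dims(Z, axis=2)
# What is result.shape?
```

(2, 5, 1, 7)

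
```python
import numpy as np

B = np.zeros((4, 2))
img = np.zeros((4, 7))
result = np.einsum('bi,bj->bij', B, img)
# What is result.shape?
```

(4, 2, 7)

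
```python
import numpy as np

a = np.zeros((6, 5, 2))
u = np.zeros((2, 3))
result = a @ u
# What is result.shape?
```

(6, 5, 3)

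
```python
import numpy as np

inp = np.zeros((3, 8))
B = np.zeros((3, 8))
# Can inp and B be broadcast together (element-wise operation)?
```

Yes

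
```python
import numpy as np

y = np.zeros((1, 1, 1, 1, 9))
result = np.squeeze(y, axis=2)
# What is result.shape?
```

(1, 1, 1, 9)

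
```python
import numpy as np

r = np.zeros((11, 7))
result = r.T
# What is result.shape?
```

(7, 11)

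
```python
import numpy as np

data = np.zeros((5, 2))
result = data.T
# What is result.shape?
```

(2, 5)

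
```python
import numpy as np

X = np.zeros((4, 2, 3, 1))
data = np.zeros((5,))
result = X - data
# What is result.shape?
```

(4, 2, 3, 5)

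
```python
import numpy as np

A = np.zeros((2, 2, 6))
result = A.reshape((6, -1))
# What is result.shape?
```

(6, 4)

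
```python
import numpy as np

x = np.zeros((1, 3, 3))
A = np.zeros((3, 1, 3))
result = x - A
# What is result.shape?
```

(3, 3, 3)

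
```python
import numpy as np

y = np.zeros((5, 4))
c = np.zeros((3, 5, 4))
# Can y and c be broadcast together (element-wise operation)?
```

Yes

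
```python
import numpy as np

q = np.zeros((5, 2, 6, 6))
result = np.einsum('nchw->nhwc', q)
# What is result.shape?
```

(5, 6, 6, 2)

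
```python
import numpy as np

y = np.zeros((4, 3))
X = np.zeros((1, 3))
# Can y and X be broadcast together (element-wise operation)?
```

Yes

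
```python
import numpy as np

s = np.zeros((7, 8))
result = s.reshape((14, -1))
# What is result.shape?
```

(14, 4)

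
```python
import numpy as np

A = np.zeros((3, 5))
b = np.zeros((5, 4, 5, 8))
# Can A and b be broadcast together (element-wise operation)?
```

No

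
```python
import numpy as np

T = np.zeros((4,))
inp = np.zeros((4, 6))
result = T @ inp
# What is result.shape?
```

(6,)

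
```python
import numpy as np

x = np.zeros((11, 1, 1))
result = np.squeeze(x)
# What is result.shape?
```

(11,)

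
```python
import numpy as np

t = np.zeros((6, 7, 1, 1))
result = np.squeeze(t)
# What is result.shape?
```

(6, 7)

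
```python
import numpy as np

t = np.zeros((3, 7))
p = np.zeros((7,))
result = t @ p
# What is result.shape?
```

(3,)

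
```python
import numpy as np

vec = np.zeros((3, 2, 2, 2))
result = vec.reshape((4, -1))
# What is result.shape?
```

(4, 6)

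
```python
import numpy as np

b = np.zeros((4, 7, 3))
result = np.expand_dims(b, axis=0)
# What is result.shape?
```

(1, 4, 7, 3)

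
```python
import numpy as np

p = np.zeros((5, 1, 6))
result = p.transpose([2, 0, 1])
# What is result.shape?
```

(6, 5, 1)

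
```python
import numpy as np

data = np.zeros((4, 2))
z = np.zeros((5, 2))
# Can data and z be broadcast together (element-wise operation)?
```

No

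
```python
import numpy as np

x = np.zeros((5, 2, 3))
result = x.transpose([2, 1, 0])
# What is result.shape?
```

(3, 2, 5)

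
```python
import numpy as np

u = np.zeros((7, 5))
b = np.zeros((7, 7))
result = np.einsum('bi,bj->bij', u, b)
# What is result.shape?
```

(7, 5, 7)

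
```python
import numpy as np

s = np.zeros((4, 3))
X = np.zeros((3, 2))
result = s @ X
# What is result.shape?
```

(4, 2)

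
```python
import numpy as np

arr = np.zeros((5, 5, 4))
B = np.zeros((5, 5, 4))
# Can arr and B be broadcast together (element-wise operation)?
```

Yes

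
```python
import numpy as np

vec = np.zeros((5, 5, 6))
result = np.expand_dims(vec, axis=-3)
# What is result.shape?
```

(5, 1, 5, 6)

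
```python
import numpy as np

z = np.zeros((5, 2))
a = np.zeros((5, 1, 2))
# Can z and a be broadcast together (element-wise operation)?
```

Yes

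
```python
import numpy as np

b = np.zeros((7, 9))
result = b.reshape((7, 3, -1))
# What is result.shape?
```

(7, 3, 3)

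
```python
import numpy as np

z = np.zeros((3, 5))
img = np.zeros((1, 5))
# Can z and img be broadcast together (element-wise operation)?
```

Yes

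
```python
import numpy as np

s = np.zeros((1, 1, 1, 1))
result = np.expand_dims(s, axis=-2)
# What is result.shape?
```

(1, 1, 1, 1, 1)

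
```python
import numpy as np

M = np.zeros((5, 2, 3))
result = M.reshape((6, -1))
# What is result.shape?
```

(6, 5)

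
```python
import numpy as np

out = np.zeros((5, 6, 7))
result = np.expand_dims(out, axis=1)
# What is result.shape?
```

(5, 1, 6, 7)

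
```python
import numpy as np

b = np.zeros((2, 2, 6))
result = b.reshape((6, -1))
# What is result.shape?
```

(6, 4)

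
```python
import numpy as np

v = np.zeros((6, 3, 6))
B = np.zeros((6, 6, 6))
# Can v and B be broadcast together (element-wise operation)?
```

No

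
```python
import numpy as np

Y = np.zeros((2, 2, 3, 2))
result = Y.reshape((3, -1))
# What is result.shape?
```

(3, 8)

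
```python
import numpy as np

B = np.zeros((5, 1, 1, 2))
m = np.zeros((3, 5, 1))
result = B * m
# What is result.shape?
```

(5, 3, 5, 2)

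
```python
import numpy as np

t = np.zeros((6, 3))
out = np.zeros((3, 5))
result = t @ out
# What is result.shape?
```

(6, 5)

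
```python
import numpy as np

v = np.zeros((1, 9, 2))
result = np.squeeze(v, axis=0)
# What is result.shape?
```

(9, 2)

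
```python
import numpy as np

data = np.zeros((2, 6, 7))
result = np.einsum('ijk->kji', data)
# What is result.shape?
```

(7, 6, 2)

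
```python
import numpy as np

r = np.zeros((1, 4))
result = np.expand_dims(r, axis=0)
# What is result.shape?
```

(1, 1, 4)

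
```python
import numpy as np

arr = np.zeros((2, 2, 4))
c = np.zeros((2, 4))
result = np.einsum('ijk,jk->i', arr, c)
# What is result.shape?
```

(2,)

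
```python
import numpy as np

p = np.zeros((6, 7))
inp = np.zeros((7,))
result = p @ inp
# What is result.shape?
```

(6,)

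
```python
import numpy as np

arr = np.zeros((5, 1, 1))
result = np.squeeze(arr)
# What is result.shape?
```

(5,)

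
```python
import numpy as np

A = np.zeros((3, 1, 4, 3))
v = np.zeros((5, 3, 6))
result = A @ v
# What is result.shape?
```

(3, 5, 4, 6)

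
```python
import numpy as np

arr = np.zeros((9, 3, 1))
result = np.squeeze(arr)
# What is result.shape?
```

(9, 3)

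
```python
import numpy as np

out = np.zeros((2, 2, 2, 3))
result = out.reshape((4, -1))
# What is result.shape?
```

(4, 6)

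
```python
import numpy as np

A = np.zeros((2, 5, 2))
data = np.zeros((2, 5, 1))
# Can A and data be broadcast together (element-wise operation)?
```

Yes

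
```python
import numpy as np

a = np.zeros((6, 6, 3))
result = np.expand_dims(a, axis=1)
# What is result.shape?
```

(6, 1, 6, 3)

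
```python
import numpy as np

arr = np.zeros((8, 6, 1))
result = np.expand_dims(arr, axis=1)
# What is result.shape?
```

(8, 1, 6, 1)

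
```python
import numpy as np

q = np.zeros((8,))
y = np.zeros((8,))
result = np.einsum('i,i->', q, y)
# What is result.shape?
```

()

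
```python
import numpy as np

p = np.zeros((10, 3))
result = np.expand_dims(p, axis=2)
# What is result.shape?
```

(10, 3, 1)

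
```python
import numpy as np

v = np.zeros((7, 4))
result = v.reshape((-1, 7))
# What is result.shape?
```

(4, 7)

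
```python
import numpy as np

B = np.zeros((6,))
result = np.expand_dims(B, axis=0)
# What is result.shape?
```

(1, 6)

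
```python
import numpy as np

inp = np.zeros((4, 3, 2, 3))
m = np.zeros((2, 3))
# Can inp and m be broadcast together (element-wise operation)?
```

Yes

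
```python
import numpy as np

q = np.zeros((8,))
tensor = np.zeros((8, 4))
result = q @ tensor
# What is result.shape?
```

(4,)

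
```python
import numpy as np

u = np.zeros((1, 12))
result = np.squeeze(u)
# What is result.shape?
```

(12,)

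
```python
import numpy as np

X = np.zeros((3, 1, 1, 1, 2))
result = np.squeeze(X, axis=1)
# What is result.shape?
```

(3, 1, 1, 2)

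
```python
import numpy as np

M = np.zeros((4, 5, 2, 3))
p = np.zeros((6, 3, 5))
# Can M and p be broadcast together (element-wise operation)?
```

No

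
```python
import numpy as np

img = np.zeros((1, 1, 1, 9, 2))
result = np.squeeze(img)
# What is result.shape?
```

(9, 2)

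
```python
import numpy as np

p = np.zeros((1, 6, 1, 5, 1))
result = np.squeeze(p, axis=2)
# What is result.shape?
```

(1, 6, 5, 1)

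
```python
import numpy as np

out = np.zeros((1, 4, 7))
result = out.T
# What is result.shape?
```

(7, 4, 1)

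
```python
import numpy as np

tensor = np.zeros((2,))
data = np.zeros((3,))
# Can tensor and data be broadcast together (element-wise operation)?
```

No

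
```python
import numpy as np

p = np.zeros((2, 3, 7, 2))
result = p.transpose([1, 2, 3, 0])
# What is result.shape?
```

(3, 7, 2, 2)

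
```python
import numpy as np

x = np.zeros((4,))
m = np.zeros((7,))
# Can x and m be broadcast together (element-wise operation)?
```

No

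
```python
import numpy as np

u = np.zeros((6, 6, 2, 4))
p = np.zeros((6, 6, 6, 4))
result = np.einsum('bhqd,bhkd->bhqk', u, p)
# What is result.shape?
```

(6, 6, 2, 6)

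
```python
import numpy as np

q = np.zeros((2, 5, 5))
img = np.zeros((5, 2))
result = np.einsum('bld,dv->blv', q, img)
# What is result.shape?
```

(2, 5, 2)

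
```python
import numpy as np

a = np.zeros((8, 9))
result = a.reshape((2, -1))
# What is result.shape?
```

(2, 36)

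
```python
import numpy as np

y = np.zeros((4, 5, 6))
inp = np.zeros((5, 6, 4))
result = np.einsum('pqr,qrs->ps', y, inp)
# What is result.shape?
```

(4, 4)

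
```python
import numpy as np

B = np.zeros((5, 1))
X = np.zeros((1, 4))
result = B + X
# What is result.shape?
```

(5, 4)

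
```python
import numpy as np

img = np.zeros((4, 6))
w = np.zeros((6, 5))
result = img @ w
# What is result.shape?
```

(4, 5)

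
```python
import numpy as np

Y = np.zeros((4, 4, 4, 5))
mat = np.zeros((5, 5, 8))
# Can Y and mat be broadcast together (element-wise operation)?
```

No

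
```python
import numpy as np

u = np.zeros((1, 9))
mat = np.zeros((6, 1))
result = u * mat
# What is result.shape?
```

(6, 9)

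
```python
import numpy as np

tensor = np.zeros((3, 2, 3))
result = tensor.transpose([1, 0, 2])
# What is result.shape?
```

(2, 3, 3)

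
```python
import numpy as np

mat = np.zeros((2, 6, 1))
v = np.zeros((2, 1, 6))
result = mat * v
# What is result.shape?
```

(2, 6, 6)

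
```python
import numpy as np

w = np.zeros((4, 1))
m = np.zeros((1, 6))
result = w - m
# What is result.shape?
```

(4, 6)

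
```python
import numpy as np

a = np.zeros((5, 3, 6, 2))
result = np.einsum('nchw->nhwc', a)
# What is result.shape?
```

(5, 6, 2, 3)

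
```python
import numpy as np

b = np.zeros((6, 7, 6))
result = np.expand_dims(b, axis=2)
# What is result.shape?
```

(6, 7, 1, 6)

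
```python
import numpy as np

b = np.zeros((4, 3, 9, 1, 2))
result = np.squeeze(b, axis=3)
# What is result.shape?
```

(4, 3, 9, 2)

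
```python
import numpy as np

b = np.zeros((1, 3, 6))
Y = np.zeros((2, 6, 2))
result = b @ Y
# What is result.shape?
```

(2, 3, 2)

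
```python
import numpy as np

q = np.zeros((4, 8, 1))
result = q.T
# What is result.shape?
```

(1, 8, 4)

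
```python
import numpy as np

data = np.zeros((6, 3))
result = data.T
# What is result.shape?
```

(3, 6)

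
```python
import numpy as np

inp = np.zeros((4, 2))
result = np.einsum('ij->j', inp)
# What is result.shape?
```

(2,)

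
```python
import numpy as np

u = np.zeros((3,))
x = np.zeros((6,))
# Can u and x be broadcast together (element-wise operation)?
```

No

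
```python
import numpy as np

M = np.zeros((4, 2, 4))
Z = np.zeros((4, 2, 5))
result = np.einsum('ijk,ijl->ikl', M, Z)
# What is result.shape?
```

(4, 4, 5)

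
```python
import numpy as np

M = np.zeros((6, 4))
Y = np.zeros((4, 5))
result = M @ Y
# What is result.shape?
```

(6, 5)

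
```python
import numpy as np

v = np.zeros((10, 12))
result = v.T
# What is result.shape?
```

(12, 10)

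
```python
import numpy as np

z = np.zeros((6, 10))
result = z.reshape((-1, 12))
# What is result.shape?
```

(5, 12)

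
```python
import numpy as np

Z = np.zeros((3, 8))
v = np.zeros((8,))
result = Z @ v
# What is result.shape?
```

(3,)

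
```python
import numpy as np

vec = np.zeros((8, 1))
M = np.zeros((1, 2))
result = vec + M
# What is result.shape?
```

(8, 2)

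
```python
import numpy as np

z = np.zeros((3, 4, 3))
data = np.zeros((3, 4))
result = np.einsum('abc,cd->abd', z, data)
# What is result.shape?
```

(3, 4, 4)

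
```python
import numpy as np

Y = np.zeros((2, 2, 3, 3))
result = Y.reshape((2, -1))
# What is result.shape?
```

(2, 18)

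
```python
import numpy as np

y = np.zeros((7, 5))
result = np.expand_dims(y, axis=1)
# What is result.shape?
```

(7, 1, 5)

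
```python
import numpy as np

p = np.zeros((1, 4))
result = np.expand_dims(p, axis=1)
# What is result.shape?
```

(1, 1, 4)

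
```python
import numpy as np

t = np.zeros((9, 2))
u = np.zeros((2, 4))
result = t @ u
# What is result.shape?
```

(9, 4)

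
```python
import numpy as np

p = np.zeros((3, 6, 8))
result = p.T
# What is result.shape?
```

(8, 6, 3)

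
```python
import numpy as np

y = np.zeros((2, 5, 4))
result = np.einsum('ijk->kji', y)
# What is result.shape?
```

(4, 5, 2)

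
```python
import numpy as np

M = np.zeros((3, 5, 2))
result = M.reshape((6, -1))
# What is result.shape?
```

(6, 5)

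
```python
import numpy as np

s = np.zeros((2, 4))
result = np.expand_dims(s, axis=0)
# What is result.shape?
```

(1, 2, 4)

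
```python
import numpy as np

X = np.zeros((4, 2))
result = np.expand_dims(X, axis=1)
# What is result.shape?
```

(4, 1, 2)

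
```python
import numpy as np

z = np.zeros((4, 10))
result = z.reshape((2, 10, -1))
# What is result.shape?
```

(2, 10, 2)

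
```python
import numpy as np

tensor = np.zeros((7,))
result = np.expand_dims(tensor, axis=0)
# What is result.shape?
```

(1, 7)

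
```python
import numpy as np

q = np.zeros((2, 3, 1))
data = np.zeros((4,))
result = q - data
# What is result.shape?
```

(2, 3, 4)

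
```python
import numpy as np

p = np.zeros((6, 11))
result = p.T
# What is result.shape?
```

(11, 6)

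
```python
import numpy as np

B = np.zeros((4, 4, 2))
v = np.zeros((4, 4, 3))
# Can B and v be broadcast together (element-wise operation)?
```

No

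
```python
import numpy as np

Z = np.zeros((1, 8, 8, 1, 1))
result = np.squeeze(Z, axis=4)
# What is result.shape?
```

(1, 8, 8, 1)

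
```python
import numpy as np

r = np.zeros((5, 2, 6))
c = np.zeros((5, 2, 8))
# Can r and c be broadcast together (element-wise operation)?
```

No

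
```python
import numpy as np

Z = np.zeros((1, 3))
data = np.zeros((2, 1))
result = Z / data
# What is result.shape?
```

(2, 3)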